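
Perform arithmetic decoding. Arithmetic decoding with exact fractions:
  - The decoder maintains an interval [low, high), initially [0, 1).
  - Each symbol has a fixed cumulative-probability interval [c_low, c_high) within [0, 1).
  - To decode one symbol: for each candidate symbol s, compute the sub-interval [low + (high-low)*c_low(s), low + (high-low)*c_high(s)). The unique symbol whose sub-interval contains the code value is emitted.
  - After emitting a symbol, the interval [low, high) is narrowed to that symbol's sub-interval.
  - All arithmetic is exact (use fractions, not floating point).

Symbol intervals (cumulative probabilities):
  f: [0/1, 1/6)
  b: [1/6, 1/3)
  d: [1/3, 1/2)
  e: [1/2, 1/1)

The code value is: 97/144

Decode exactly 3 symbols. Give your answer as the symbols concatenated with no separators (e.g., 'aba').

Answer: edf

Derivation:
Step 1: interval [0/1, 1/1), width = 1/1 - 0/1 = 1/1
  'f': [0/1 + 1/1*0/1, 0/1 + 1/1*1/6) = [0/1, 1/6)
  'b': [0/1 + 1/1*1/6, 0/1 + 1/1*1/3) = [1/6, 1/3)
  'd': [0/1 + 1/1*1/3, 0/1 + 1/1*1/2) = [1/3, 1/2)
  'e': [0/1 + 1/1*1/2, 0/1 + 1/1*1/1) = [1/2, 1/1) <- contains code 97/144
  emit 'e', narrow to [1/2, 1/1)
Step 2: interval [1/2, 1/1), width = 1/1 - 1/2 = 1/2
  'f': [1/2 + 1/2*0/1, 1/2 + 1/2*1/6) = [1/2, 7/12)
  'b': [1/2 + 1/2*1/6, 1/2 + 1/2*1/3) = [7/12, 2/3)
  'd': [1/2 + 1/2*1/3, 1/2 + 1/2*1/2) = [2/3, 3/4) <- contains code 97/144
  'e': [1/2 + 1/2*1/2, 1/2 + 1/2*1/1) = [3/4, 1/1)
  emit 'd', narrow to [2/3, 3/4)
Step 3: interval [2/3, 3/4), width = 3/4 - 2/3 = 1/12
  'f': [2/3 + 1/12*0/1, 2/3 + 1/12*1/6) = [2/3, 49/72) <- contains code 97/144
  'b': [2/3 + 1/12*1/6, 2/3 + 1/12*1/3) = [49/72, 25/36)
  'd': [2/3 + 1/12*1/3, 2/3 + 1/12*1/2) = [25/36, 17/24)
  'e': [2/3 + 1/12*1/2, 2/3 + 1/12*1/1) = [17/24, 3/4)
  emit 'f', narrow to [2/3, 49/72)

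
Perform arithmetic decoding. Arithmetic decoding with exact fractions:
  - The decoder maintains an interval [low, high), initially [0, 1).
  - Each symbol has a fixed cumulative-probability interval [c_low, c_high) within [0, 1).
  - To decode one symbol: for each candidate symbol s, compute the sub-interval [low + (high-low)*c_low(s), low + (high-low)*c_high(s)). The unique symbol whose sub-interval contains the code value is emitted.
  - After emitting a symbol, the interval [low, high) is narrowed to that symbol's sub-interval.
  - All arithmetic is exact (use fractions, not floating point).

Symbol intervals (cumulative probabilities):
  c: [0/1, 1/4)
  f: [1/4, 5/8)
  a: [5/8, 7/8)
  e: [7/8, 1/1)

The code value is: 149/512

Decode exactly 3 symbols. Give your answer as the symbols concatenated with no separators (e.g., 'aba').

Step 1: interval [0/1, 1/1), width = 1/1 - 0/1 = 1/1
  'c': [0/1 + 1/1*0/1, 0/1 + 1/1*1/4) = [0/1, 1/4)
  'f': [0/1 + 1/1*1/4, 0/1 + 1/1*5/8) = [1/4, 5/8) <- contains code 149/512
  'a': [0/1 + 1/1*5/8, 0/1 + 1/1*7/8) = [5/8, 7/8)
  'e': [0/1 + 1/1*7/8, 0/1 + 1/1*1/1) = [7/8, 1/1)
  emit 'f', narrow to [1/4, 5/8)
Step 2: interval [1/4, 5/8), width = 5/8 - 1/4 = 3/8
  'c': [1/4 + 3/8*0/1, 1/4 + 3/8*1/4) = [1/4, 11/32) <- contains code 149/512
  'f': [1/4 + 3/8*1/4, 1/4 + 3/8*5/8) = [11/32, 31/64)
  'a': [1/4 + 3/8*5/8, 1/4 + 3/8*7/8) = [31/64, 37/64)
  'e': [1/4 + 3/8*7/8, 1/4 + 3/8*1/1) = [37/64, 5/8)
  emit 'c', narrow to [1/4, 11/32)
Step 3: interval [1/4, 11/32), width = 11/32 - 1/4 = 3/32
  'c': [1/4 + 3/32*0/1, 1/4 + 3/32*1/4) = [1/4, 35/128)
  'f': [1/4 + 3/32*1/4, 1/4 + 3/32*5/8) = [35/128, 79/256) <- contains code 149/512
  'a': [1/4 + 3/32*5/8, 1/4 + 3/32*7/8) = [79/256, 85/256)
  'e': [1/4 + 3/32*7/8, 1/4 + 3/32*1/1) = [85/256, 11/32)
  emit 'f', narrow to [35/128, 79/256)

Answer: fcf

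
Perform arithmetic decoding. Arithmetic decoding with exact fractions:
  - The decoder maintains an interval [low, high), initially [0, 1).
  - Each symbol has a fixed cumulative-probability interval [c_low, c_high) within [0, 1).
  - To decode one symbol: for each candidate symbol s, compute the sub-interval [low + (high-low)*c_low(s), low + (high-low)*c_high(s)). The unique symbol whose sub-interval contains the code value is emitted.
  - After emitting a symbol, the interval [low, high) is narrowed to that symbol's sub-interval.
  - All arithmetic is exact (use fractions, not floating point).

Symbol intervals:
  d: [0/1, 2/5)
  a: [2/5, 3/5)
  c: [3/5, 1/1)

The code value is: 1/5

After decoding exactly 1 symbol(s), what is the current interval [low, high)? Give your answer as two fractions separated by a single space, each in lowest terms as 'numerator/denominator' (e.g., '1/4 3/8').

Answer: 0/1 2/5

Derivation:
Step 1: interval [0/1, 1/1), width = 1/1 - 0/1 = 1/1
  'd': [0/1 + 1/1*0/1, 0/1 + 1/1*2/5) = [0/1, 2/5) <- contains code 1/5
  'a': [0/1 + 1/1*2/5, 0/1 + 1/1*3/5) = [2/5, 3/5)
  'c': [0/1 + 1/1*3/5, 0/1 + 1/1*1/1) = [3/5, 1/1)
  emit 'd', narrow to [0/1, 2/5)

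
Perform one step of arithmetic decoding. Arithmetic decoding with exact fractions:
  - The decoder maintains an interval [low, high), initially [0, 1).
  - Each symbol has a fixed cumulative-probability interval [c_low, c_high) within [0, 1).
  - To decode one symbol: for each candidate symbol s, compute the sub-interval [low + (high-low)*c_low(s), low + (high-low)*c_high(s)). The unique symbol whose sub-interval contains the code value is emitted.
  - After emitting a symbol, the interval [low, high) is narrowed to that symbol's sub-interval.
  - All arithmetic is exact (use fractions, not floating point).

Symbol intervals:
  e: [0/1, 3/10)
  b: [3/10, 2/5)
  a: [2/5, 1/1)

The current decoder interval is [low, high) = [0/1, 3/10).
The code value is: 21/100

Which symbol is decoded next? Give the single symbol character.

Interval width = high − low = 3/10 − 0/1 = 3/10
Scaled code = (code − low) / width = (21/100 − 0/1) / 3/10 = 7/10
  e: [0/1, 3/10) 
  b: [3/10, 2/5) 
  a: [2/5, 1/1) ← scaled code falls here ✓

Answer: a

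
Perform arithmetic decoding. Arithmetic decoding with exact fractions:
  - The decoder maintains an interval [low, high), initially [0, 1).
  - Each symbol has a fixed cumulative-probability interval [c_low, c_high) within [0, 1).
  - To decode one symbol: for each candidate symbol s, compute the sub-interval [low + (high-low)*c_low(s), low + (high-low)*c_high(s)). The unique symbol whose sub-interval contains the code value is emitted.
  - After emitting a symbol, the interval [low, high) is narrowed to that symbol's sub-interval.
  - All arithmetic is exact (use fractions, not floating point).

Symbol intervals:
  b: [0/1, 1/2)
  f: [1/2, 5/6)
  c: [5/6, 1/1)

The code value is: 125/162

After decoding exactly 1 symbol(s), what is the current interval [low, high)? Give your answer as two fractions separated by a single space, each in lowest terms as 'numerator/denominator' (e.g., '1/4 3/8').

Answer: 1/2 5/6

Derivation:
Step 1: interval [0/1, 1/1), width = 1/1 - 0/1 = 1/1
  'b': [0/1 + 1/1*0/1, 0/1 + 1/1*1/2) = [0/1, 1/2)
  'f': [0/1 + 1/1*1/2, 0/1 + 1/1*5/6) = [1/2, 5/6) <- contains code 125/162
  'c': [0/1 + 1/1*5/6, 0/1 + 1/1*1/1) = [5/6, 1/1)
  emit 'f', narrow to [1/2, 5/6)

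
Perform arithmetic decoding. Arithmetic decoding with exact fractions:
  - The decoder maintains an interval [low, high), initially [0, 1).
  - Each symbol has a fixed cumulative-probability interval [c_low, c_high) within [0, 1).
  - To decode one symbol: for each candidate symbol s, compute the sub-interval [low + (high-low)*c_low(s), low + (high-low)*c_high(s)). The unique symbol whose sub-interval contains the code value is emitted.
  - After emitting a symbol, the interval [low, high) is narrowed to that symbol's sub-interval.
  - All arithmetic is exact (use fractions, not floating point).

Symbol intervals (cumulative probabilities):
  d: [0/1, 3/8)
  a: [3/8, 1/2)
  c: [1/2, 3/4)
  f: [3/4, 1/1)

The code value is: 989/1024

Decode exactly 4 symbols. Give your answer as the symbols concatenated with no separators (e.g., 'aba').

Answer: ffac

Derivation:
Step 1: interval [0/1, 1/1), width = 1/1 - 0/1 = 1/1
  'd': [0/1 + 1/1*0/1, 0/1 + 1/1*3/8) = [0/1, 3/8)
  'a': [0/1 + 1/1*3/8, 0/1 + 1/1*1/2) = [3/8, 1/2)
  'c': [0/1 + 1/1*1/2, 0/1 + 1/1*3/4) = [1/2, 3/4)
  'f': [0/1 + 1/1*3/4, 0/1 + 1/1*1/1) = [3/4, 1/1) <- contains code 989/1024
  emit 'f', narrow to [3/4, 1/1)
Step 2: interval [3/4, 1/1), width = 1/1 - 3/4 = 1/4
  'd': [3/4 + 1/4*0/1, 3/4 + 1/4*3/8) = [3/4, 27/32)
  'a': [3/4 + 1/4*3/8, 3/4 + 1/4*1/2) = [27/32, 7/8)
  'c': [3/4 + 1/4*1/2, 3/4 + 1/4*3/4) = [7/8, 15/16)
  'f': [3/4 + 1/4*3/4, 3/4 + 1/4*1/1) = [15/16, 1/1) <- contains code 989/1024
  emit 'f', narrow to [15/16, 1/1)
Step 3: interval [15/16, 1/1), width = 1/1 - 15/16 = 1/16
  'd': [15/16 + 1/16*0/1, 15/16 + 1/16*3/8) = [15/16, 123/128)
  'a': [15/16 + 1/16*3/8, 15/16 + 1/16*1/2) = [123/128, 31/32) <- contains code 989/1024
  'c': [15/16 + 1/16*1/2, 15/16 + 1/16*3/4) = [31/32, 63/64)
  'f': [15/16 + 1/16*3/4, 15/16 + 1/16*1/1) = [63/64, 1/1)
  emit 'a', narrow to [123/128, 31/32)
Step 4: interval [123/128, 31/32), width = 31/32 - 123/128 = 1/128
  'd': [123/128 + 1/128*0/1, 123/128 + 1/128*3/8) = [123/128, 987/1024)
  'a': [123/128 + 1/128*3/8, 123/128 + 1/128*1/2) = [987/1024, 247/256)
  'c': [123/128 + 1/128*1/2, 123/128 + 1/128*3/4) = [247/256, 495/512) <- contains code 989/1024
  'f': [123/128 + 1/128*3/4, 123/128 + 1/128*1/1) = [495/512, 31/32)
  emit 'c', narrow to [247/256, 495/512)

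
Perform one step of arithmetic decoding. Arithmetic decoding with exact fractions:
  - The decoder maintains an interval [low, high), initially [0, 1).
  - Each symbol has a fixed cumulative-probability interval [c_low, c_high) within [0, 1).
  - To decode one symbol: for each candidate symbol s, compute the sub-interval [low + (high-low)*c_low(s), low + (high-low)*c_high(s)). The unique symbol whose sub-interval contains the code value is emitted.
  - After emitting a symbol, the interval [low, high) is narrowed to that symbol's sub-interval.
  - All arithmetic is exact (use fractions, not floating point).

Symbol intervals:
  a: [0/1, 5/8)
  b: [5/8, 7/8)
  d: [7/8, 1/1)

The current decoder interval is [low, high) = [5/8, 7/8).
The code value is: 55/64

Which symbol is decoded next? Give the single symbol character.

Interval width = high − low = 7/8 − 5/8 = 1/4
Scaled code = (code − low) / width = (55/64 − 5/8) / 1/4 = 15/16
  a: [0/1, 5/8) 
  b: [5/8, 7/8) 
  d: [7/8, 1/1) ← scaled code falls here ✓

Answer: d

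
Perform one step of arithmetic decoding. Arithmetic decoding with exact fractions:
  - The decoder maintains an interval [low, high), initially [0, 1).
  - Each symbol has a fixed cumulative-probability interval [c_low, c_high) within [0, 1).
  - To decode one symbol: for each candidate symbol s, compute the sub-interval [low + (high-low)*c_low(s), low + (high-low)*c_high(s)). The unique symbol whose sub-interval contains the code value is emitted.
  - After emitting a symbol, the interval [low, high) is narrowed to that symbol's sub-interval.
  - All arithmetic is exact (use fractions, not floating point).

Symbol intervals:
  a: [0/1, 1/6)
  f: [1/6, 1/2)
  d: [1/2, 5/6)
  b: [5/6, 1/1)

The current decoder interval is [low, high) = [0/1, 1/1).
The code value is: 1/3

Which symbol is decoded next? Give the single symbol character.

Answer: f

Derivation:
Interval width = high − low = 1/1 − 0/1 = 1/1
Scaled code = (code − low) / width = (1/3 − 0/1) / 1/1 = 1/3
  a: [0/1, 1/6) 
  f: [1/6, 1/2) ← scaled code falls here ✓
  d: [1/2, 5/6) 
  b: [5/6, 1/1) 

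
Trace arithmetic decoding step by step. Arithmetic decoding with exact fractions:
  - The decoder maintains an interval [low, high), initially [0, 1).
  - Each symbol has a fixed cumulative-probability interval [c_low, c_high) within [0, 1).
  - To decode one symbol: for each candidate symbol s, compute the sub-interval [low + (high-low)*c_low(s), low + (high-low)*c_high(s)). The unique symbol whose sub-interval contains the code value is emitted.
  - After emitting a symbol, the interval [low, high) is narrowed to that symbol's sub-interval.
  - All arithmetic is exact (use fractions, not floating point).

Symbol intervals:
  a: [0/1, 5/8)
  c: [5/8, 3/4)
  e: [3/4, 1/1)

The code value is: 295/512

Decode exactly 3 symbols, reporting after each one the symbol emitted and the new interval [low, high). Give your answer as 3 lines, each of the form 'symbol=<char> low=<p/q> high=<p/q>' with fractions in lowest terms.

Answer: symbol=a low=0/1 high=5/8
symbol=e low=15/32 high=5/8
symbol=c low=145/256 high=75/128

Derivation:
Step 1: interval [0/1, 1/1), width = 1/1 - 0/1 = 1/1
  'a': [0/1 + 1/1*0/1, 0/1 + 1/1*5/8) = [0/1, 5/8) <- contains code 295/512
  'c': [0/1 + 1/1*5/8, 0/1 + 1/1*3/4) = [5/8, 3/4)
  'e': [0/1 + 1/1*3/4, 0/1 + 1/1*1/1) = [3/4, 1/1)
  emit 'a', narrow to [0/1, 5/8)
Step 2: interval [0/1, 5/8), width = 5/8 - 0/1 = 5/8
  'a': [0/1 + 5/8*0/1, 0/1 + 5/8*5/8) = [0/1, 25/64)
  'c': [0/1 + 5/8*5/8, 0/1 + 5/8*3/4) = [25/64, 15/32)
  'e': [0/1 + 5/8*3/4, 0/1 + 5/8*1/1) = [15/32, 5/8) <- contains code 295/512
  emit 'e', narrow to [15/32, 5/8)
Step 3: interval [15/32, 5/8), width = 5/8 - 15/32 = 5/32
  'a': [15/32 + 5/32*0/1, 15/32 + 5/32*5/8) = [15/32, 145/256)
  'c': [15/32 + 5/32*5/8, 15/32 + 5/32*3/4) = [145/256, 75/128) <- contains code 295/512
  'e': [15/32 + 5/32*3/4, 15/32 + 5/32*1/1) = [75/128, 5/8)
  emit 'c', narrow to [145/256, 75/128)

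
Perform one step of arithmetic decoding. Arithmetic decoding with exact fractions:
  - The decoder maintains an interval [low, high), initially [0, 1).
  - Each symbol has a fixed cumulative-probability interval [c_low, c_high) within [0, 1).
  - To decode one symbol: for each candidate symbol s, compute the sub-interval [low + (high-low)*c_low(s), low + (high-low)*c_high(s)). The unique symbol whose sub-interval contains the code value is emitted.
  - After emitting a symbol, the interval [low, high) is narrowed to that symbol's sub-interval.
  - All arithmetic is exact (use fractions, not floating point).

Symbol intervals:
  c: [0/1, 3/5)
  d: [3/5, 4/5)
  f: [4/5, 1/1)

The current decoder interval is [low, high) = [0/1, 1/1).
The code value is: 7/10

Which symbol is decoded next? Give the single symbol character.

Interval width = high − low = 1/1 − 0/1 = 1/1
Scaled code = (code − low) / width = (7/10 − 0/1) / 1/1 = 7/10
  c: [0/1, 3/5) 
  d: [3/5, 4/5) ← scaled code falls here ✓
  f: [4/5, 1/1) 

Answer: d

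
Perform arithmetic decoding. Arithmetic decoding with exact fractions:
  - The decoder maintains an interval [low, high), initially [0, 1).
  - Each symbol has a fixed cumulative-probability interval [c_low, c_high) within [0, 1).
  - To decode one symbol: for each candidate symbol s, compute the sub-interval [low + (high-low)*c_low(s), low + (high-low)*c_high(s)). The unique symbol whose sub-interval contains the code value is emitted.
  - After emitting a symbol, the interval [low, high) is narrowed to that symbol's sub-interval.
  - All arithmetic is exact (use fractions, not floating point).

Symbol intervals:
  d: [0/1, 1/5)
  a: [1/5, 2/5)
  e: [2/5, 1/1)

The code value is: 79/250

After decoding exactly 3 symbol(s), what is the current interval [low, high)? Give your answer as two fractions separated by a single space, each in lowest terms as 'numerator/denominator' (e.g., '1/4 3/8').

Step 1: interval [0/1, 1/1), width = 1/1 - 0/1 = 1/1
  'd': [0/1 + 1/1*0/1, 0/1 + 1/1*1/5) = [0/1, 1/5)
  'a': [0/1 + 1/1*1/5, 0/1 + 1/1*2/5) = [1/5, 2/5) <- contains code 79/250
  'e': [0/1 + 1/1*2/5, 0/1 + 1/1*1/1) = [2/5, 1/1)
  emit 'a', narrow to [1/5, 2/5)
Step 2: interval [1/5, 2/5), width = 2/5 - 1/5 = 1/5
  'd': [1/5 + 1/5*0/1, 1/5 + 1/5*1/5) = [1/5, 6/25)
  'a': [1/5 + 1/5*1/5, 1/5 + 1/5*2/5) = [6/25, 7/25)
  'e': [1/5 + 1/5*2/5, 1/5 + 1/5*1/1) = [7/25, 2/5) <- contains code 79/250
  emit 'e', narrow to [7/25, 2/5)
Step 3: interval [7/25, 2/5), width = 2/5 - 7/25 = 3/25
  'd': [7/25 + 3/25*0/1, 7/25 + 3/25*1/5) = [7/25, 38/125)
  'a': [7/25 + 3/25*1/5, 7/25 + 3/25*2/5) = [38/125, 41/125) <- contains code 79/250
  'e': [7/25 + 3/25*2/5, 7/25 + 3/25*1/1) = [41/125, 2/5)
  emit 'a', narrow to [38/125, 41/125)

Answer: 38/125 41/125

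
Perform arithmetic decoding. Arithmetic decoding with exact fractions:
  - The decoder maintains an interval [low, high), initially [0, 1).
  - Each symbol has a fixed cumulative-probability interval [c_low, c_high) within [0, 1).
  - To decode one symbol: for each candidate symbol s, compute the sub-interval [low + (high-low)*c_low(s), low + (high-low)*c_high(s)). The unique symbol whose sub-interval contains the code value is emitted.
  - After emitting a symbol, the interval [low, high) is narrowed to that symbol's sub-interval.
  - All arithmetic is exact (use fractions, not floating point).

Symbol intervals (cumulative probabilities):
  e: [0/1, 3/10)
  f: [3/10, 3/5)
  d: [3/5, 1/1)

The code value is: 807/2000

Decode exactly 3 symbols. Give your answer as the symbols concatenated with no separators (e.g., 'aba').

Answer: ffe

Derivation:
Step 1: interval [0/1, 1/1), width = 1/1 - 0/1 = 1/1
  'e': [0/1 + 1/1*0/1, 0/1 + 1/1*3/10) = [0/1, 3/10)
  'f': [0/1 + 1/1*3/10, 0/1 + 1/1*3/5) = [3/10, 3/5) <- contains code 807/2000
  'd': [0/1 + 1/1*3/5, 0/1 + 1/1*1/1) = [3/5, 1/1)
  emit 'f', narrow to [3/10, 3/5)
Step 2: interval [3/10, 3/5), width = 3/5 - 3/10 = 3/10
  'e': [3/10 + 3/10*0/1, 3/10 + 3/10*3/10) = [3/10, 39/100)
  'f': [3/10 + 3/10*3/10, 3/10 + 3/10*3/5) = [39/100, 12/25) <- contains code 807/2000
  'd': [3/10 + 3/10*3/5, 3/10 + 3/10*1/1) = [12/25, 3/5)
  emit 'f', narrow to [39/100, 12/25)
Step 3: interval [39/100, 12/25), width = 12/25 - 39/100 = 9/100
  'e': [39/100 + 9/100*0/1, 39/100 + 9/100*3/10) = [39/100, 417/1000) <- contains code 807/2000
  'f': [39/100 + 9/100*3/10, 39/100 + 9/100*3/5) = [417/1000, 111/250)
  'd': [39/100 + 9/100*3/5, 39/100 + 9/100*1/1) = [111/250, 12/25)
  emit 'e', narrow to [39/100, 417/1000)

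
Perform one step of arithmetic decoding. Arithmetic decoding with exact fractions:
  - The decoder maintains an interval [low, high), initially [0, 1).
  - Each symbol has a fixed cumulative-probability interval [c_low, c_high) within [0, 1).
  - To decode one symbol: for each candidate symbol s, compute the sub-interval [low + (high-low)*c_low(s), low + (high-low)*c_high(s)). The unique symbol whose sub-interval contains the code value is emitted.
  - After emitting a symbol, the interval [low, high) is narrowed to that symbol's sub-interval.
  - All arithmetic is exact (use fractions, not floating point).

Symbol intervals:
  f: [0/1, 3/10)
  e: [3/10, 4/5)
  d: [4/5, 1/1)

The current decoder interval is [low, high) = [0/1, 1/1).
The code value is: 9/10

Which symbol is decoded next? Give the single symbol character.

Answer: d

Derivation:
Interval width = high − low = 1/1 − 0/1 = 1/1
Scaled code = (code − low) / width = (9/10 − 0/1) / 1/1 = 9/10
  f: [0/1, 3/10) 
  e: [3/10, 4/5) 
  d: [4/5, 1/1) ← scaled code falls here ✓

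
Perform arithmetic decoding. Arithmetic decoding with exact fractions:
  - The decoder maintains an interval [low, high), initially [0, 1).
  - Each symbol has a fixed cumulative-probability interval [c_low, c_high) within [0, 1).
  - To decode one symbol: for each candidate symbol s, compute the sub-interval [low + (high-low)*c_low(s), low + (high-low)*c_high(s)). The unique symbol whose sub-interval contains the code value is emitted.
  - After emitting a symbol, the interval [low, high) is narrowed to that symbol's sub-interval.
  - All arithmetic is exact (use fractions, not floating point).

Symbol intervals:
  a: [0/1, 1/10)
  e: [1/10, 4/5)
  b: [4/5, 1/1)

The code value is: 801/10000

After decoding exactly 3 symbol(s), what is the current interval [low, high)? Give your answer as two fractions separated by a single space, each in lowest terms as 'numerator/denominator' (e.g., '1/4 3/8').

Answer: 2/25 41/500

Derivation:
Step 1: interval [0/1, 1/1), width = 1/1 - 0/1 = 1/1
  'a': [0/1 + 1/1*0/1, 0/1 + 1/1*1/10) = [0/1, 1/10) <- contains code 801/10000
  'e': [0/1 + 1/1*1/10, 0/1 + 1/1*4/5) = [1/10, 4/5)
  'b': [0/1 + 1/1*4/5, 0/1 + 1/1*1/1) = [4/5, 1/1)
  emit 'a', narrow to [0/1, 1/10)
Step 2: interval [0/1, 1/10), width = 1/10 - 0/1 = 1/10
  'a': [0/1 + 1/10*0/1, 0/1 + 1/10*1/10) = [0/1, 1/100)
  'e': [0/1 + 1/10*1/10, 0/1 + 1/10*4/5) = [1/100, 2/25)
  'b': [0/1 + 1/10*4/5, 0/1 + 1/10*1/1) = [2/25, 1/10) <- contains code 801/10000
  emit 'b', narrow to [2/25, 1/10)
Step 3: interval [2/25, 1/10), width = 1/10 - 2/25 = 1/50
  'a': [2/25 + 1/50*0/1, 2/25 + 1/50*1/10) = [2/25, 41/500) <- contains code 801/10000
  'e': [2/25 + 1/50*1/10, 2/25 + 1/50*4/5) = [41/500, 12/125)
  'b': [2/25 + 1/50*4/5, 2/25 + 1/50*1/1) = [12/125, 1/10)
  emit 'a', narrow to [2/25, 41/500)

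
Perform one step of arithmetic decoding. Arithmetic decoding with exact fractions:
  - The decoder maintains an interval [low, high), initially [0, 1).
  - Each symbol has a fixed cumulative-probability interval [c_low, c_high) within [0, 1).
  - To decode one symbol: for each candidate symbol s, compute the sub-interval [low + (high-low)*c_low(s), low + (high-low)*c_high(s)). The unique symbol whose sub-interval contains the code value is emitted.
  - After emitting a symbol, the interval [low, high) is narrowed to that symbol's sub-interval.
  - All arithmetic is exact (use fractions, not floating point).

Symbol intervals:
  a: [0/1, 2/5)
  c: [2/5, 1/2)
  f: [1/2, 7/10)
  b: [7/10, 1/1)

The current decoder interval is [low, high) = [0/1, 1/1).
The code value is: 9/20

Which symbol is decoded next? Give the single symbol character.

Answer: c

Derivation:
Interval width = high − low = 1/1 − 0/1 = 1/1
Scaled code = (code − low) / width = (9/20 − 0/1) / 1/1 = 9/20
  a: [0/1, 2/5) 
  c: [2/5, 1/2) ← scaled code falls here ✓
  f: [1/2, 7/10) 
  b: [7/10, 1/1) 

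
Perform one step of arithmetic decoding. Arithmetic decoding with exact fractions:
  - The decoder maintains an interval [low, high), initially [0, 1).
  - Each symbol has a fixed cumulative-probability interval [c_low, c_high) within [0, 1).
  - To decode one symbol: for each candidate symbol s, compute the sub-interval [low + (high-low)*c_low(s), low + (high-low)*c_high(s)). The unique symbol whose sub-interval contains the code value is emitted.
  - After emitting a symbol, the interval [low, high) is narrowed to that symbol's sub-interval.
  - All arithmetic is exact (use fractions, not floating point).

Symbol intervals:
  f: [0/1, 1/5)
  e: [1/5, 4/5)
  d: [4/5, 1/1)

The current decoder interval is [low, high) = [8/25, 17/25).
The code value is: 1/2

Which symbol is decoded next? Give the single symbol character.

Answer: e

Derivation:
Interval width = high − low = 17/25 − 8/25 = 9/25
Scaled code = (code − low) / width = (1/2 − 8/25) / 9/25 = 1/2
  f: [0/1, 1/5) 
  e: [1/5, 4/5) ← scaled code falls here ✓
  d: [4/5, 1/1) 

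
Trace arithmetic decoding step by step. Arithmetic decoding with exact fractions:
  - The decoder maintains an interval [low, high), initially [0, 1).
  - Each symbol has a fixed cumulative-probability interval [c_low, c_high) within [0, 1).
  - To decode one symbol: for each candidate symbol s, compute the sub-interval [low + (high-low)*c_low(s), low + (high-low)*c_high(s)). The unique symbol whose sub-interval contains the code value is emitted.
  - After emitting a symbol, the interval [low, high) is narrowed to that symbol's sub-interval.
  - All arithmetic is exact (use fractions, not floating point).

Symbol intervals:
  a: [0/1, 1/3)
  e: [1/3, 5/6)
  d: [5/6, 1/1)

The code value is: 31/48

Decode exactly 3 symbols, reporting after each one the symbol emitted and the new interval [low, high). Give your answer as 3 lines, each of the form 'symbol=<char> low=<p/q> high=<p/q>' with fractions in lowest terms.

Answer: symbol=e low=1/3 high=5/6
symbol=e low=1/2 high=3/4
symbol=e low=7/12 high=17/24

Derivation:
Step 1: interval [0/1, 1/1), width = 1/1 - 0/1 = 1/1
  'a': [0/1 + 1/1*0/1, 0/1 + 1/1*1/3) = [0/1, 1/3)
  'e': [0/1 + 1/1*1/3, 0/1 + 1/1*5/6) = [1/3, 5/6) <- contains code 31/48
  'd': [0/1 + 1/1*5/6, 0/1 + 1/1*1/1) = [5/6, 1/1)
  emit 'e', narrow to [1/3, 5/6)
Step 2: interval [1/3, 5/6), width = 5/6 - 1/3 = 1/2
  'a': [1/3 + 1/2*0/1, 1/3 + 1/2*1/3) = [1/3, 1/2)
  'e': [1/3 + 1/2*1/3, 1/3 + 1/2*5/6) = [1/2, 3/4) <- contains code 31/48
  'd': [1/3 + 1/2*5/6, 1/3 + 1/2*1/1) = [3/4, 5/6)
  emit 'e', narrow to [1/2, 3/4)
Step 3: interval [1/2, 3/4), width = 3/4 - 1/2 = 1/4
  'a': [1/2 + 1/4*0/1, 1/2 + 1/4*1/3) = [1/2, 7/12)
  'e': [1/2 + 1/4*1/3, 1/2 + 1/4*5/6) = [7/12, 17/24) <- contains code 31/48
  'd': [1/2 + 1/4*5/6, 1/2 + 1/4*1/1) = [17/24, 3/4)
  emit 'e', narrow to [7/12, 17/24)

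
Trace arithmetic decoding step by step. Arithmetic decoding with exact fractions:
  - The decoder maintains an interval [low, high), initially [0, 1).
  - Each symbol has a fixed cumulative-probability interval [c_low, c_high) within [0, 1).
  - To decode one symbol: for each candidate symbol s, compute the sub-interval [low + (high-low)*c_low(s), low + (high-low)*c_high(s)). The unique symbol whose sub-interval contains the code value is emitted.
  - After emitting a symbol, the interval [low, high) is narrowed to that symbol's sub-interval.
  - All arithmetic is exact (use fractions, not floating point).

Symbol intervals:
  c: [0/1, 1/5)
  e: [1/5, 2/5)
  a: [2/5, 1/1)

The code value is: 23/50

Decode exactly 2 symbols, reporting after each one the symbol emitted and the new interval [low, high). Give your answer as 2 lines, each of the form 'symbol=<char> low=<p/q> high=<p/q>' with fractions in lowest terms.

Step 1: interval [0/1, 1/1), width = 1/1 - 0/1 = 1/1
  'c': [0/1 + 1/1*0/1, 0/1 + 1/1*1/5) = [0/1, 1/5)
  'e': [0/1 + 1/1*1/5, 0/1 + 1/1*2/5) = [1/5, 2/5)
  'a': [0/1 + 1/1*2/5, 0/1 + 1/1*1/1) = [2/5, 1/1) <- contains code 23/50
  emit 'a', narrow to [2/5, 1/1)
Step 2: interval [2/5, 1/1), width = 1/1 - 2/5 = 3/5
  'c': [2/5 + 3/5*0/1, 2/5 + 3/5*1/5) = [2/5, 13/25) <- contains code 23/50
  'e': [2/5 + 3/5*1/5, 2/5 + 3/5*2/5) = [13/25, 16/25)
  'a': [2/5 + 3/5*2/5, 2/5 + 3/5*1/1) = [16/25, 1/1)
  emit 'c', narrow to [2/5, 13/25)

Answer: symbol=a low=2/5 high=1/1
symbol=c low=2/5 high=13/25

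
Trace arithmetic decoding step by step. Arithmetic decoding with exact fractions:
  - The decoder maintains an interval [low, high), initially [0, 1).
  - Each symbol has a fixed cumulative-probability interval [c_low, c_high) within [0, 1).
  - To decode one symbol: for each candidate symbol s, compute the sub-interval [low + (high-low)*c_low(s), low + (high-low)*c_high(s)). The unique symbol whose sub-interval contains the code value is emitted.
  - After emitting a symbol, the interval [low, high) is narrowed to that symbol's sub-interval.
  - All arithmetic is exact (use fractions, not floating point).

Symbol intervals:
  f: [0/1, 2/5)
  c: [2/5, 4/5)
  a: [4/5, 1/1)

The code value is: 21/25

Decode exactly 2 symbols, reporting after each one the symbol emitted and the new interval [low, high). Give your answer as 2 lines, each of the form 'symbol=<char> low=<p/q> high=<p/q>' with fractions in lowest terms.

Answer: symbol=a low=4/5 high=1/1
symbol=f low=4/5 high=22/25

Derivation:
Step 1: interval [0/1, 1/1), width = 1/1 - 0/1 = 1/1
  'f': [0/1 + 1/1*0/1, 0/1 + 1/1*2/5) = [0/1, 2/5)
  'c': [0/1 + 1/1*2/5, 0/1 + 1/1*4/5) = [2/5, 4/5)
  'a': [0/1 + 1/1*4/5, 0/1 + 1/1*1/1) = [4/5, 1/1) <- contains code 21/25
  emit 'a', narrow to [4/5, 1/1)
Step 2: interval [4/5, 1/1), width = 1/1 - 4/5 = 1/5
  'f': [4/5 + 1/5*0/1, 4/5 + 1/5*2/5) = [4/5, 22/25) <- contains code 21/25
  'c': [4/5 + 1/5*2/5, 4/5 + 1/5*4/5) = [22/25, 24/25)
  'a': [4/5 + 1/5*4/5, 4/5 + 1/5*1/1) = [24/25, 1/1)
  emit 'f', narrow to [4/5, 22/25)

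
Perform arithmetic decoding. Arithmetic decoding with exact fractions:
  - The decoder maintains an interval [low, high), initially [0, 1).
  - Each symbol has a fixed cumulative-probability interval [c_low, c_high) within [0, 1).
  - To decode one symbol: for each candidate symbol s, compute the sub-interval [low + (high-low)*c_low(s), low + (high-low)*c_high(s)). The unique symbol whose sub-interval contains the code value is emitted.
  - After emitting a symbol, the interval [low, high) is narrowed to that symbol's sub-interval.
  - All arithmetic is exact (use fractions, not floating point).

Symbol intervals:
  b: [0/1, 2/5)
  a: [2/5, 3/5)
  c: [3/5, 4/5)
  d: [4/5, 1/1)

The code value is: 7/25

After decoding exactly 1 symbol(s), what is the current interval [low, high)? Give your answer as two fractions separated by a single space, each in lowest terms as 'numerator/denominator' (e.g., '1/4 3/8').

Step 1: interval [0/1, 1/1), width = 1/1 - 0/1 = 1/1
  'b': [0/1 + 1/1*0/1, 0/1 + 1/1*2/5) = [0/1, 2/5) <- contains code 7/25
  'a': [0/1 + 1/1*2/5, 0/1 + 1/1*3/5) = [2/5, 3/5)
  'c': [0/1 + 1/1*3/5, 0/1 + 1/1*4/5) = [3/5, 4/5)
  'd': [0/1 + 1/1*4/5, 0/1 + 1/1*1/1) = [4/5, 1/1)
  emit 'b', narrow to [0/1, 2/5)

Answer: 0/1 2/5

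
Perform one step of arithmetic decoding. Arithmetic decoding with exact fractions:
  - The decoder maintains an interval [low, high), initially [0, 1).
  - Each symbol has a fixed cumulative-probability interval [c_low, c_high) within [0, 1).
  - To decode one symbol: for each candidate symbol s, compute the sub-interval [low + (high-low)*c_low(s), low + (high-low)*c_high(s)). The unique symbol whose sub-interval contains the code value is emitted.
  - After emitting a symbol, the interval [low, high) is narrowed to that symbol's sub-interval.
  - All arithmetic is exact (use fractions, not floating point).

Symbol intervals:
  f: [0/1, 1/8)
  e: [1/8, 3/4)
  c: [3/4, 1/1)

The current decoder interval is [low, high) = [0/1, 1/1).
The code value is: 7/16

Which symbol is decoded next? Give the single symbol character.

Answer: e

Derivation:
Interval width = high − low = 1/1 − 0/1 = 1/1
Scaled code = (code − low) / width = (7/16 − 0/1) / 1/1 = 7/16
  f: [0/1, 1/8) 
  e: [1/8, 3/4) ← scaled code falls here ✓
  c: [3/4, 1/1) 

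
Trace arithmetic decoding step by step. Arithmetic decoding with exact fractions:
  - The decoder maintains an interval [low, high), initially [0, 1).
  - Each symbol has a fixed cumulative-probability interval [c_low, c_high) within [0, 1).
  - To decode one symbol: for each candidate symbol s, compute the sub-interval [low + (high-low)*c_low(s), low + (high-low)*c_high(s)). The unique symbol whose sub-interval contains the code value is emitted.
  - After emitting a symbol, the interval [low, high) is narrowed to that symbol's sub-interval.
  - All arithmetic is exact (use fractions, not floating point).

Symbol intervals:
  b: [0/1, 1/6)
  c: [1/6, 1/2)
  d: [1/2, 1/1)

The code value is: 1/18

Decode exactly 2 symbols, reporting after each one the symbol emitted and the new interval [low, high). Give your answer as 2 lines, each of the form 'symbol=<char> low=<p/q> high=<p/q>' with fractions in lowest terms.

Step 1: interval [0/1, 1/1), width = 1/1 - 0/1 = 1/1
  'b': [0/1 + 1/1*0/1, 0/1 + 1/1*1/6) = [0/1, 1/6) <- contains code 1/18
  'c': [0/1 + 1/1*1/6, 0/1 + 1/1*1/2) = [1/6, 1/2)
  'd': [0/1 + 1/1*1/2, 0/1 + 1/1*1/1) = [1/2, 1/1)
  emit 'b', narrow to [0/1, 1/6)
Step 2: interval [0/1, 1/6), width = 1/6 - 0/1 = 1/6
  'b': [0/1 + 1/6*0/1, 0/1 + 1/6*1/6) = [0/1, 1/36)
  'c': [0/1 + 1/6*1/6, 0/1 + 1/6*1/2) = [1/36, 1/12) <- contains code 1/18
  'd': [0/1 + 1/6*1/2, 0/1 + 1/6*1/1) = [1/12, 1/6)
  emit 'c', narrow to [1/36, 1/12)

Answer: symbol=b low=0/1 high=1/6
symbol=c low=1/36 high=1/12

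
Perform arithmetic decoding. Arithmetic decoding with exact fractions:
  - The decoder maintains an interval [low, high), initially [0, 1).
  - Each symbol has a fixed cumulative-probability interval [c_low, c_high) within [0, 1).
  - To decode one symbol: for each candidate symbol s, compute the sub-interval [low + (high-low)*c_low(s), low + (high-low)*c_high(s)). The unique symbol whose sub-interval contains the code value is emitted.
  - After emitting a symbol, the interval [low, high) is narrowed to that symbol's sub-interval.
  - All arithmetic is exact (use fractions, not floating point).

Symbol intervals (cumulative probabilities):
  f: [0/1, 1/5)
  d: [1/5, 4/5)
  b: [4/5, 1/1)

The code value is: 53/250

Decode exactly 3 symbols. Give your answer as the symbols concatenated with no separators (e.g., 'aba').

Answer: dff

Derivation:
Step 1: interval [0/1, 1/1), width = 1/1 - 0/1 = 1/1
  'f': [0/1 + 1/1*0/1, 0/1 + 1/1*1/5) = [0/1, 1/5)
  'd': [0/1 + 1/1*1/5, 0/1 + 1/1*4/5) = [1/5, 4/5) <- contains code 53/250
  'b': [0/1 + 1/1*4/5, 0/1 + 1/1*1/1) = [4/5, 1/1)
  emit 'd', narrow to [1/5, 4/5)
Step 2: interval [1/5, 4/5), width = 4/5 - 1/5 = 3/5
  'f': [1/5 + 3/5*0/1, 1/5 + 3/5*1/5) = [1/5, 8/25) <- contains code 53/250
  'd': [1/5 + 3/5*1/5, 1/5 + 3/5*4/5) = [8/25, 17/25)
  'b': [1/5 + 3/5*4/5, 1/5 + 3/5*1/1) = [17/25, 4/5)
  emit 'f', narrow to [1/5, 8/25)
Step 3: interval [1/5, 8/25), width = 8/25 - 1/5 = 3/25
  'f': [1/5 + 3/25*0/1, 1/5 + 3/25*1/5) = [1/5, 28/125) <- contains code 53/250
  'd': [1/5 + 3/25*1/5, 1/5 + 3/25*4/5) = [28/125, 37/125)
  'b': [1/5 + 3/25*4/5, 1/5 + 3/25*1/1) = [37/125, 8/25)
  emit 'f', narrow to [1/5, 28/125)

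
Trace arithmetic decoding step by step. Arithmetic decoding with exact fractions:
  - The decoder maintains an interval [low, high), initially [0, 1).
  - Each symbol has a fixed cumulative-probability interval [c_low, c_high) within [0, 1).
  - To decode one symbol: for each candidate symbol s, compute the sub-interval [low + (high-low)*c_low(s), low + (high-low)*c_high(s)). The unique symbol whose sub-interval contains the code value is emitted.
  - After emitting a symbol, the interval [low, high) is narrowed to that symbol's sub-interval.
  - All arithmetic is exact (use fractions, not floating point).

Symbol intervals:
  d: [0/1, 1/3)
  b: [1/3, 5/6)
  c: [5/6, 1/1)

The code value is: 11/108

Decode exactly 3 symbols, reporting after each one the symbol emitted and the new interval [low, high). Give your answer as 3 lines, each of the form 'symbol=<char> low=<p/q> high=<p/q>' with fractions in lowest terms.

Answer: symbol=d low=0/1 high=1/3
symbol=d low=0/1 high=1/9
symbol=c low=5/54 high=1/9

Derivation:
Step 1: interval [0/1, 1/1), width = 1/1 - 0/1 = 1/1
  'd': [0/1 + 1/1*0/1, 0/1 + 1/1*1/3) = [0/1, 1/3) <- contains code 11/108
  'b': [0/1 + 1/1*1/3, 0/1 + 1/1*5/6) = [1/3, 5/6)
  'c': [0/1 + 1/1*5/6, 0/1 + 1/1*1/1) = [5/6, 1/1)
  emit 'd', narrow to [0/1, 1/3)
Step 2: interval [0/1, 1/3), width = 1/3 - 0/1 = 1/3
  'd': [0/1 + 1/3*0/1, 0/1 + 1/3*1/3) = [0/1, 1/9) <- contains code 11/108
  'b': [0/1 + 1/3*1/3, 0/1 + 1/3*5/6) = [1/9, 5/18)
  'c': [0/1 + 1/3*5/6, 0/1 + 1/3*1/1) = [5/18, 1/3)
  emit 'd', narrow to [0/1, 1/9)
Step 3: interval [0/1, 1/9), width = 1/9 - 0/1 = 1/9
  'd': [0/1 + 1/9*0/1, 0/1 + 1/9*1/3) = [0/1, 1/27)
  'b': [0/1 + 1/9*1/3, 0/1 + 1/9*5/6) = [1/27, 5/54)
  'c': [0/1 + 1/9*5/6, 0/1 + 1/9*1/1) = [5/54, 1/9) <- contains code 11/108
  emit 'c', narrow to [5/54, 1/9)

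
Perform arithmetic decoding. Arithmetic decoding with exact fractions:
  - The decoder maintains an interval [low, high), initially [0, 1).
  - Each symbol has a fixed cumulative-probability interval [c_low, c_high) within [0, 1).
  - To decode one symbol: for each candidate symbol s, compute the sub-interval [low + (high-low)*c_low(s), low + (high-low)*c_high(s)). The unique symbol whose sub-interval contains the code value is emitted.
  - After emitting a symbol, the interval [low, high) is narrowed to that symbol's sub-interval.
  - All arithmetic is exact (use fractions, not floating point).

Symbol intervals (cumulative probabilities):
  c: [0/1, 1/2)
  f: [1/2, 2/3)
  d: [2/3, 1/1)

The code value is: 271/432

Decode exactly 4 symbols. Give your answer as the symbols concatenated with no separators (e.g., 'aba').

Step 1: interval [0/1, 1/1), width = 1/1 - 0/1 = 1/1
  'c': [0/1 + 1/1*0/1, 0/1 + 1/1*1/2) = [0/1, 1/2)
  'f': [0/1 + 1/1*1/2, 0/1 + 1/1*2/3) = [1/2, 2/3) <- contains code 271/432
  'd': [0/1 + 1/1*2/3, 0/1 + 1/1*1/1) = [2/3, 1/1)
  emit 'f', narrow to [1/2, 2/3)
Step 2: interval [1/2, 2/3), width = 2/3 - 1/2 = 1/6
  'c': [1/2 + 1/6*0/1, 1/2 + 1/6*1/2) = [1/2, 7/12)
  'f': [1/2 + 1/6*1/2, 1/2 + 1/6*2/3) = [7/12, 11/18)
  'd': [1/2 + 1/6*2/3, 1/2 + 1/6*1/1) = [11/18, 2/3) <- contains code 271/432
  emit 'd', narrow to [11/18, 2/3)
Step 3: interval [11/18, 2/3), width = 2/3 - 11/18 = 1/18
  'c': [11/18 + 1/18*0/1, 11/18 + 1/18*1/2) = [11/18, 23/36) <- contains code 271/432
  'f': [11/18 + 1/18*1/2, 11/18 + 1/18*2/3) = [23/36, 35/54)
  'd': [11/18 + 1/18*2/3, 11/18 + 1/18*1/1) = [35/54, 2/3)
  emit 'c', narrow to [11/18, 23/36)
Step 4: interval [11/18, 23/36), width = 23/36 - 11/18 = 1/36
  'c': [11/18 + 1/36*0/1, 11/18 + 1/36*1/2) = [11/18, 5/8)
  'f': [11/18 + 1/36*1/2, 11/18 + 1/36*2/3) = [5/8, 17/27) <- contains code 271/432
  'd': [11/18 + 1/36*2/3, 11/18 + 1/36*1/1) = [17/27, 23/36)
  emit 'f', narrow to [5/8, 17/27)

Answer: fdcf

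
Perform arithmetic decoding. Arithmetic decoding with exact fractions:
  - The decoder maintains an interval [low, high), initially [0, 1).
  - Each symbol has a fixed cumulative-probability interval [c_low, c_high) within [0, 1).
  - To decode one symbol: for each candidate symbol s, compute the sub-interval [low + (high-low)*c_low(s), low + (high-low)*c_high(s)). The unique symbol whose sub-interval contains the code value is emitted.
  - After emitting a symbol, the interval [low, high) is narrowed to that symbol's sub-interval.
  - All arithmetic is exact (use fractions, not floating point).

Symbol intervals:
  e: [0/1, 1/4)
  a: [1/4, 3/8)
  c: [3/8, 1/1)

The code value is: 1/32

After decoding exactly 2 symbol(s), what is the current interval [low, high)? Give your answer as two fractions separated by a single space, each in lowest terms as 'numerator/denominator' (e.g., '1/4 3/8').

Step 1: interval [0/1, 1/1), width = 1/1 - 0/1 = 1/1
  'e': [0/1 + 1/1*0/1, 0/1 + 1/1*1/4) = [0/1, 1/4) <- contains code 1/32
  'a': [0/1 + 1/1*1/4, 0/1 + 1/1*3/8) = [1/4, 3/8)
  'c': [0/1 + 1/1*3/8, 0/1 + 1/1*1/1) = [3/8, 1/1)
  emit 'e', narrow to [0/1, 1/4)
Step 2: interval [0/1, 1/4), width = 1/4 - 0/1 = 1/4
  'e': [0/1 + 1/4*0/1, 0/1 + 1/4*1/4) = [0/1, 1/16) <- contains code 1/32
  'a': [0/1 + 1/4*1/4, 0/1 + 1/4*3/8) = [1/16, 3/32)
  'c': [0/1 + 1/4*3/8, 0/1 + 1/4*1/1) = [3/32, 1/4)
  emit 'e', narrow to [0/1, 1/16)

Answer: 0/1 1/16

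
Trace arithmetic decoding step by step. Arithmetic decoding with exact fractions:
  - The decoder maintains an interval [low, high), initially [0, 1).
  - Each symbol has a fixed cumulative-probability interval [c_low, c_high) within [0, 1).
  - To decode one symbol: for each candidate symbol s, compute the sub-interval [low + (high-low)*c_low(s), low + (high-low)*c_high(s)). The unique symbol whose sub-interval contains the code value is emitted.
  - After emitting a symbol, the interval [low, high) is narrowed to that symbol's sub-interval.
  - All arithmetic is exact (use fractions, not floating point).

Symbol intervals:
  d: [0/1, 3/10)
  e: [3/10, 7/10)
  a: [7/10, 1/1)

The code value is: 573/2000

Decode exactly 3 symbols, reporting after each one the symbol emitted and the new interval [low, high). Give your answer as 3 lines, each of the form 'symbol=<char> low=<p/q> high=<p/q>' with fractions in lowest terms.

Answer: symbol=d low=0/1 high=3/10
symbol=a low=21/100 high=3/10
symbol=a low=273/1000 high=3/10

Derivation:
Step 1: interval [0/1, 1/1), width = 1/1 - 0/1 = 1/1
  'd': [0/1 + 1/1*0/1, 0/1 + 1/1*3/10) = [0/1, 3/10) <- contains code 573/2000
  'e': [0/1 + 1/1*3/10, 0/1 + 1/1*7/10) = [3/10, 7/10)
  'a': [0/1 + 1/1*7/10, 0/1 + 1/1*1/1) = [7/10, 1/1)
  emit 'd', narrow to [0/1, 3/10)
Step 2: interval [0/1, 3/10), width = 3/10 - 0/1 = 3/10
  'd': [0/1 + 3/10*0/1, 0/1 + 3/10*3/10) = [0/1, 9/100)
  'e': [0/1 + 3/10*3/10, 0/1 + 3/10*7/10) = [9/100, 21/100)
  'a': [0/1 + 3/10*7/10, 0/1 + 3/10*1/1) = [21/100, 3/10) <- contains code 573/2000
  emit 'a', narrow to [21/100, 3/10)
Step 3: interval [21/100, 3/10), width = 3/10 - 21/100 = 9/100
  'd': [21/100 + 9/100*0/1, 21/100 + 9/100*3/10) = [21/100, 237/1000)
  'e': [21/100 + 9/100*3/10, 21/100 + 9/100*7/10) = [237/1000, 273/1000)
  'a': [21/100 + 9/100*7/10, 21/100 + 9/100*1/1) = [273/1000, 3/10) <- contains code 573/2000
  emit 'a', narrow to [273/1000, 3/10)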